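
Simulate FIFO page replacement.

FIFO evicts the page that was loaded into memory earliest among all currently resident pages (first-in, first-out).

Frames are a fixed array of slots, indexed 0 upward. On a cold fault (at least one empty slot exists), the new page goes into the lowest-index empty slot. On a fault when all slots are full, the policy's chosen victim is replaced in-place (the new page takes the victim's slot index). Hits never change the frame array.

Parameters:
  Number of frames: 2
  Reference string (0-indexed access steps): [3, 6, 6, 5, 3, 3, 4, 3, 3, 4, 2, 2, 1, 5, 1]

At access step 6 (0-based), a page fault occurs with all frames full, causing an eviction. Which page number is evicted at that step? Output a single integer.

Step 0: ref 3 -> FAULT, frames=[3,-]
Step 1: ref 6 -> FAULT, frames=[3,6]
Step 2: ref 6 -> HIT, frames=[3,6]
Step 3: ref 5 -> FAULT, evict 3, frames=[5,6]
Step 4: ref 3 -> FAULT, evict 6, frames=[5,3]
Step 5: ref 3 -> HIT, frames=[5,3]
Step 6: ref 4 -> FAULT, evict 5, frames=[4,3]
At step 6: evicted page 5

Answer: 5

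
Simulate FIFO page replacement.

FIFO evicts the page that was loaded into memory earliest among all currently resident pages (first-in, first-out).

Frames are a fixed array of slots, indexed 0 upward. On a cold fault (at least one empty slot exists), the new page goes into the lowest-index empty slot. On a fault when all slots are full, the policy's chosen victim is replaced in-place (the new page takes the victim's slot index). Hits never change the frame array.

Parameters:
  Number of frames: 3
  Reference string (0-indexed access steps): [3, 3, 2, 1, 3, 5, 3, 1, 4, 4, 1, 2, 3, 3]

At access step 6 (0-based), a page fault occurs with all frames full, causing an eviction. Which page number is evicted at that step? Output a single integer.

Step 0: ref 3 -> FAULT, frames=[3,-,-]
Step 1: ref 3 -> HIT, frames=[3,-,-]
Step 2: ref 2 -> FAULT, frames=[3,2,-]
Step 3: ref 1 -> FAULT, frames=[3,2,1]
Step 4: ref 3 -> HIT, frames=[3,2,1]
Step 5: ref 5 -> FAULT, evict 3, frames=[5,2,1]
Step 6: ref 3 -> FAULT, evict 2, frames=[5,3,1]
At step 6: evicted page 2

Answer: 2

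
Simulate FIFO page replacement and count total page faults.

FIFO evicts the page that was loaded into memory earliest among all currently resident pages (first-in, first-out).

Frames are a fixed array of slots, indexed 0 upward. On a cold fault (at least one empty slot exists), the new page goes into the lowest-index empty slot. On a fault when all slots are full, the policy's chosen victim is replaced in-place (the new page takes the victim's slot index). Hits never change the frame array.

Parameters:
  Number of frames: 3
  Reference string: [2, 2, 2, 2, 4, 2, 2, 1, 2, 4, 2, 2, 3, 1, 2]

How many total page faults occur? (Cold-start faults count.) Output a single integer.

Answer: 5

Derivation:
Step 0: ref 2 → FAULT, frames=[2,-,-]
Step 1: ref 2 → HIT, frames=[2,-,-]
Step 2: ref 2 → HIT, frames=[2,-,-]
Step 3: ref 2 → HIT, frames=[2,-,-]
Step 4: ref 4 → FAULT, frames=[2,4,-]
Step 5: ref 2 → HIT, frames=[2,4,-]
Step 6: ref 2 → HIT, frames=[2,4,-]
Step 7: ref 1 → FAULT, frames=[2,4,1]
Step 8: ref 2 → HIT, frames=[2,4,1]
Step 9: ref 4 → HIT, frames=[2,4,1]
Step 10: ref 2 → HIT, frames=[2,4,1]
Step 11: ref 2 → HIT, frames=[2,4,1]
Step 12: ref 3 → FAULT (evict 2), frames=[3,4,1]
Step 13: ref 1 → HIT, frames=[3,4,1]
Step 14: ref 2 → FAULT (evict 4), frames=[3,2,1]
Total faults: 5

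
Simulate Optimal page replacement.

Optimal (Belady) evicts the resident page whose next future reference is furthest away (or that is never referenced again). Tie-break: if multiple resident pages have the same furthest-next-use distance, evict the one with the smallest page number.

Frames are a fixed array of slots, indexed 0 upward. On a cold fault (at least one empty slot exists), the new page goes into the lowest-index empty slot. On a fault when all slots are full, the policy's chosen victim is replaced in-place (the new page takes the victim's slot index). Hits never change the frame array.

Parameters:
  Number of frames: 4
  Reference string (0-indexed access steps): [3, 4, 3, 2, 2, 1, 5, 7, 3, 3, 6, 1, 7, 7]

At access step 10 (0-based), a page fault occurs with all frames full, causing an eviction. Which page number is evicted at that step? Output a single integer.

Step 0: ref 3 -> FAULT, frames=[3,-,-,-]
Step 1: ref 4 -> FAULT, frames=[3,4,-,-]
Step 2: ref 3 -> HIT, frames=[3,4,-,-]
Step 3: ref 2 -> FAULT, frames=[3,4,2,-]
Step 4: ref 2 -> HIT, frames=[3,4,2,-]
Step 5: ref 1 -> FAULT, frames=[3,4,2,1]
Step 6: ref 5 -> FAULT, evict 2, frames=[3,4,5,1]
Step 7: ref 7 -> FAULT, evict 4, frames=[3,7,5,1]
Step 8: ref 3 -> HIT, frames=[3,7,5,1]
Step 9: ref 3 -> HIT, frames=[3,7,5,1]
Step 10: ref 6 -> FAULT, evict 3, frames=[6,7,5,1]
At step 10: evicted page 3

Answer: 3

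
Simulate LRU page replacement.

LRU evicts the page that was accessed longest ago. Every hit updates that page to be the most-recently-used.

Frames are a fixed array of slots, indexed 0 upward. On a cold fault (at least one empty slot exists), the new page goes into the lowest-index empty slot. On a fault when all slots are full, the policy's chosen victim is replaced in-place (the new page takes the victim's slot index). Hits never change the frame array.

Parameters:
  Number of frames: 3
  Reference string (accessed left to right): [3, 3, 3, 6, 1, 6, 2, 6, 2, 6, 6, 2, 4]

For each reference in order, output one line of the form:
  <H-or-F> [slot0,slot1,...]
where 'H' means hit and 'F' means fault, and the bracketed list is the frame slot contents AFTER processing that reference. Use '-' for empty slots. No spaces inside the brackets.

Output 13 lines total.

F [3,-,-]
H [3,-,-]
H [3,-,-]
F [3,6,-]
F [3,6,1]
H [3,6,1]
F [2,6,1]
H [2,6,1]
H [2,6,1]
H [2,6,1]
H [2,6,1]
H [2,6,1]
F [2,6,4]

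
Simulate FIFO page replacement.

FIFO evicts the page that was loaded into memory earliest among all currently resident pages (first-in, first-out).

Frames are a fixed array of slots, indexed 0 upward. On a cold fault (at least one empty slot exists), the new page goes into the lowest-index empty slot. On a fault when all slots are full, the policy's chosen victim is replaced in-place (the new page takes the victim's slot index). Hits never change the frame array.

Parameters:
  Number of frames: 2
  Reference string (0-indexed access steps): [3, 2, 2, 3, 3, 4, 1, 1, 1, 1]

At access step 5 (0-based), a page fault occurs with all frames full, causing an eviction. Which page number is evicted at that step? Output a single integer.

Step 0: ref 3 -> FAULT, frames=[3,-]
Step 1: ref 2 -> FAULT, frames=[3,2]
Step 2: ref 2 -> HIT, frames=[3,2]
Step 3: ref 3 -> HIT, frames=[3,2]
Step 4: ref 3 -> HIT, frames=[3,2]
Step 5: ref 4 -> FAULT, evict 3, frames=[4,2]
At step 5: evicted page 3

Answer: 3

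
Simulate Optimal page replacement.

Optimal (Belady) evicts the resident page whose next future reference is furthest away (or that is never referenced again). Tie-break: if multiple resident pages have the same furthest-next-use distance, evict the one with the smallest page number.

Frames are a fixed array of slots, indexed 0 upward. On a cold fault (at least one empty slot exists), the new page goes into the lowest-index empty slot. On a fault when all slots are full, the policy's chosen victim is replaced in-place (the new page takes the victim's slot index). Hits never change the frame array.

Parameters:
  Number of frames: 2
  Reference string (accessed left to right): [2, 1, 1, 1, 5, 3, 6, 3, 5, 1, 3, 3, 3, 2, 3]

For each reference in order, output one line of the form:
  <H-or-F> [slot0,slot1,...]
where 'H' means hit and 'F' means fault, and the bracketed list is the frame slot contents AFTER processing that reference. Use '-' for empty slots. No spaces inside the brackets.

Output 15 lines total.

F [2,-]
F [2,1]
H [2,1]
H [2,1]
F [5,1]
F [5,3]
F [6,3]
H [6,3]
F [5,3]
F [1,3]
H [1,3]
H [1,3]
H [1,3]
F [2,3]
H [2,3]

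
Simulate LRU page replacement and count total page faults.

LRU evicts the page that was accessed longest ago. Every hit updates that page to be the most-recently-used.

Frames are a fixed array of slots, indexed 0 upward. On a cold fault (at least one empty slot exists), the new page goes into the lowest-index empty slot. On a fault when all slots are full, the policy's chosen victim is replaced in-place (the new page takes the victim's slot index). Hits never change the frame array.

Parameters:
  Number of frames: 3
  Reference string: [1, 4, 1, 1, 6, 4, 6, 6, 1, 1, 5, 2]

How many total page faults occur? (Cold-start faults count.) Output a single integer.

Step 0: ref 1 → FAULT, frames=[1,-,-]
Step 1: ref 4 → FAULT, frames=[1,4,-]
Step 2: ref 1 → HIT, frames=[1,4,-]
Step 3: ref 1 → HIT, frames=[1,4,-]
Step 4: ref 6 → FAULT, frames=[1,4,6]
Step 5: ref 4 → HIT, frames=[1,4,6]
Step 6: ref 6 → HIT, frames=[1,4,6]
Step 7: ref 6 → HIT, frames=[1,4,6]
Step 8: ref 1 → HIT, frames=[1,4,6]
Step 9: ref 1 → HIT, frames=[1,4,6]
Step 10: ref 5 → FAULT (evict 4), frames=[1,5,6]
Step 11: ref 2 → FAULT (evict 6), frames=[1,5,2]
Total faults: 5

Answer: 5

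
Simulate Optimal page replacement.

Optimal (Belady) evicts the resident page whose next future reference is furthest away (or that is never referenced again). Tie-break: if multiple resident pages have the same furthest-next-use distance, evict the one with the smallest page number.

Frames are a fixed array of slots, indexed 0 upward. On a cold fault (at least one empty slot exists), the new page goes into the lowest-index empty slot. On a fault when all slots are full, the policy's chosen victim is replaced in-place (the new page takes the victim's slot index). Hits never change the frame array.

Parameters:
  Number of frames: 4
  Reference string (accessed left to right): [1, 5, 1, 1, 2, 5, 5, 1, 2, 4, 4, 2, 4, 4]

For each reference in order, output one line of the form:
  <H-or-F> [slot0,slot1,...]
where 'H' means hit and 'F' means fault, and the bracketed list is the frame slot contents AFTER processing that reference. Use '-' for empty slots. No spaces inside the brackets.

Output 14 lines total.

F [1,-,-,-]
F [1,5,-,-]
H [1,5,-,-]
H [1,5,-,-]
F [1,5,2,-]
H [1,5,2,-]
H [1,5,2,-]
H [1,5,2,-]
H [1,5,2,-]
F [1,5,2,4]
H [1,5,2,4]
H [1,5,2,4]
H [1,5,2,4]
H [1,5,2,4]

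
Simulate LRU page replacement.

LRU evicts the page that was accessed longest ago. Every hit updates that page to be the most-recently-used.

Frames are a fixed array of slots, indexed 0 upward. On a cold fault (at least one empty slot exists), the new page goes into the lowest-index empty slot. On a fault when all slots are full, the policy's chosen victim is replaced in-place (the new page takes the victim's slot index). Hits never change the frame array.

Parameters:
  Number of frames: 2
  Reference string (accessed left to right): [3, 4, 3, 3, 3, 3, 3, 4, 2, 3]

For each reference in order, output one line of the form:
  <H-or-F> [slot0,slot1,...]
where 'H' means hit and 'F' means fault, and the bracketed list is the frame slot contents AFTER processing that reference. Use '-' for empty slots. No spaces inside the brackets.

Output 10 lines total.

F [3,-]
F [3,4]
H [3,4]
H [3,4]
H [3,4]
H [3,4]
H [3,4]
H [3,4]
F [2,4]
F [2,3]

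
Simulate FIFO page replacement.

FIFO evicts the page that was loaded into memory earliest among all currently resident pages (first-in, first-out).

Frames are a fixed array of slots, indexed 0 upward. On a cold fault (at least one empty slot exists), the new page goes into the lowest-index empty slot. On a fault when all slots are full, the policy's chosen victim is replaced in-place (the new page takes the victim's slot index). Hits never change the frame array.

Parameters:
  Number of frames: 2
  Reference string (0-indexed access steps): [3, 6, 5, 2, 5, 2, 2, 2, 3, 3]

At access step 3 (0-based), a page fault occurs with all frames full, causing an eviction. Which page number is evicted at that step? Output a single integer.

Step 0: ref 3 -> FAULT, frames=[3,-]
Step 1: ref 6 -> FAULT, frames=[3,6]
Step 2: ref 5 -> FAULT, evict 3, frames=[5,6]
Step 3: ref 2 -> FAULT, evict 6, frames=[5,2]
At step 3: evicted page 6

Answer: 6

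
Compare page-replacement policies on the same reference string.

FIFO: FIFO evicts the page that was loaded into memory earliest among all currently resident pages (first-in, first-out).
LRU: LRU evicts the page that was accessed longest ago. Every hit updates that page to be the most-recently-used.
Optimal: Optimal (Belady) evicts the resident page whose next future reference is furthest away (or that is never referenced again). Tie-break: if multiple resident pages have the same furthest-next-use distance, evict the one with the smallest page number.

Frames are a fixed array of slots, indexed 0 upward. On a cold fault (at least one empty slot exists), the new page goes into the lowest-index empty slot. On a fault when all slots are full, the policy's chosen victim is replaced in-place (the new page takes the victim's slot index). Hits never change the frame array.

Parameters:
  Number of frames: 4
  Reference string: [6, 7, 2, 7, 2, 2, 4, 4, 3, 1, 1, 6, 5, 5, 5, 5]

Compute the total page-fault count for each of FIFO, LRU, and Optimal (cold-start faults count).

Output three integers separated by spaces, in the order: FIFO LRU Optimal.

--- FIFO ---
  step 0: ref 6 -> FAULT, frames=[6,-,-,-] (faults so far: 1)
  step 1: ref 7 -> FAULT, frames=[6,7,-,-] (faults so far: 2)
  step 2: ref 2 -> FAULT, frames=[6,7,2,-] (faults so far: 3)
  step 3: ref 7 -> HIT, frames=[6,7,2,-] (faults so far: 3)
  step 4: ref 2 -> HIT, frames=[6,7,2,-] (faults so far: 3)
  step 5: ref 2 -> HIT, frames=[6,7,2,-] (faults so far: 3)
  step 6: ref 4 -> FAULT, frames=[6,7,2,4] (faults so far: 4)
  step 7: ref 4 -> HIT, frames=[6,7,2,4] (faults so far: 4)
  step 8: ref 3 -> FAULT, evict 6, frames=[3,7,2,4] (faults so far: 5)
  step 9: ref 1 -> FAULT, evict 7, frames=[3,1,2,4] (faults so far: 6)
  step 10: ref 1 -> HIT, frames=[3,1,2,4] (faults so far: 6)
  step 11: ref 6 -> FAULT, evict 2, frames=[3,1,6,4] (faults so far: 7)
  step 12: ref 5 -> FAULT, evict 4, frames=[3,1,6,5] (faults so far: 8)
  step 13: ref 5 -> HIT, frames=[3,1,6,5] (faults so far: 8)
  step 14: ref 5 -> HIT, frames=[3,1,6,5] (faults so far: 8)
  step 15: ref 5 -> HIT, frames=[3,1,6,5] (faults so far: 8)
  FIFO total faults: 8
--- LRU ---
  step 0: ref 6 -> FAULT, frames=[6,-,-,-] (faults so far: 1)
  step 1: ref 7 -> FAULT, frames=[6,7,-,-] (faults so far: 2)
  step 2: ref 2 -> FAULT, frames=[6,7,2,-] (faults so far: 3)
  step 3: ref 7 -> HIT, frames=[6,7,2,-] (faults so far: 3)
  step 4: ref 2 -> HIT, frames=[6,7,2,-] (faults so far: 3)
  step 5: ref 2 -> HIT, frames=[6,7,2,-] (faults so far: 3)
  step 6: ref 4 -> FAULT, frames=[6,7,2,4] (faults so far: 4)
  step 7: ref 4 -> HIT, frames=[6,7,2,4] (faults so far: 4)
  step 8: ref 3 -> FAULT, evict 6, frames=[3,7,2,4] (faults so far: 5)
  step 9: ref 1 -> FAULT, evict 7, frames=[3,1,2,4] (faults so far: 6)
  step 10: ref 1 -> HIT, frames=[3,1,2,4] (faults so far: 6)
  step 11: ref 6 -> FAULT, evict 2, frames=[3,1,6,4] (faults so far: 7)
  step 12: ref 5 -> FAULT, evict 4, frames=[3,1,6,5] (faults so far: 8)
  step 13: ref 5 -> HIT, frames=[3,1,6,5] (faults so far: 8)
  step 14: ref 5 -> HIT, frames=[3,1,6,5] (faults so far: 8)
  step 15: ref 5 -> HIT, frames=[3,1,6,5] (faults so far: 8)
  LRU total faults: 8
--- Optimal ---
  step 0: ref 6 -> FAULT, frames=[6,-,-,-] (faults so far: 1)
  step 1: ref 7 -> FAULT, frames=[6,7,-,-] (faults so far: 2)
  step 2: ref 2 -> FAULT, frames=[6,7,2,-] (faults so far: 3)
  step 3: ref 7 -> HIT, frames=[6,7,2,-] (faults so far: 3)
  step 4: ref 2 -> HIT, frames=[6,7,2,-] (faults so far: 3)
  step 5: ref 2 -> HIT, frames=[6,7,2,-] (faults so far: 3)
  step 6: ref 4 -> FAULT, frames=[6,7,2,4] (faults so far: 4)
  step 7: ref 4 -> HIT, frames=[6,7,2,4] (faults so far: 4)
  step 8: ref 3 -> FAULT, evict 2, frames=[6,7,3,4] (faults so far: 5)
  step 9: ref 1 -> FAULT, evict 3, frames=[6,7,1,4] (faults so far: 6)
  step 10: ref 1 -> HIT, frames=[6,7,1,4] (faults so far: 6)
  step 11: ref 6 -> HIT, frames=[6,7,1,4] (faults so far: 6)
  step 12: ref 5 -> FAULT, evict 1, frames=[6,7,5,4] (faults so far: 7)
  step 13: ref 5 -> HIT, frames=[6,7,5,4] (faults so far: 7)
  step 14: ref 5 -> HIT, frames=[6,7,5,4] (faults so far: 7)
  step 15: ref 5 -> HIT, frames=[6,7,5,4] (faults so far: 7)
  Optimal total faults: 7

Answer: 8 8 7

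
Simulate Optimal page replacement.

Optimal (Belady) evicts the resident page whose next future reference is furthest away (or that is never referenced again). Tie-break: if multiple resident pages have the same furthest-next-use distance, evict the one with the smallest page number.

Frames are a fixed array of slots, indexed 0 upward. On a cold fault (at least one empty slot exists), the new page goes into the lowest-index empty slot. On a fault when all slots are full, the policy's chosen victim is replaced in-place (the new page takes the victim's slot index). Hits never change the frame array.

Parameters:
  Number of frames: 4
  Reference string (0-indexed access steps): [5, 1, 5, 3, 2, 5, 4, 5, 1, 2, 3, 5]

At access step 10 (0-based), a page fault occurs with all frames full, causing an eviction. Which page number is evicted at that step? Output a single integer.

Step 0: ref 5 -> FAULT, frames=[5,-,-,-]
Step 1: ref 1 -> FAULT, frames=[5,1,-,-]
Step 2: ref 5 -> HIT, frames=[5,1,-,-]
Step 3: ref 3 -> FAULT, frames=[5,1,3,-]
Step 4: ref 2 -> FAULT, frames=[5,1,3,2]
Step 5: ref 5 -> HIT, frames=[5,1,3,2]
Step 6: ref 4 -> FAULT, evict 3, frames=[5,1,4,2]
Step 7: ref 5 -> HIT, frames=[5,1,4,2]
Step 8: ref 1 -> HIT, frames=[5,1,4,2]
Step 9: ref 2 -> HIT, frames=[5,1,4,2]
Step 10: ref 3 -> FAULT, evict 1, frames=[5,3,4,2]
At step 10: evicted page 1

Answer: 1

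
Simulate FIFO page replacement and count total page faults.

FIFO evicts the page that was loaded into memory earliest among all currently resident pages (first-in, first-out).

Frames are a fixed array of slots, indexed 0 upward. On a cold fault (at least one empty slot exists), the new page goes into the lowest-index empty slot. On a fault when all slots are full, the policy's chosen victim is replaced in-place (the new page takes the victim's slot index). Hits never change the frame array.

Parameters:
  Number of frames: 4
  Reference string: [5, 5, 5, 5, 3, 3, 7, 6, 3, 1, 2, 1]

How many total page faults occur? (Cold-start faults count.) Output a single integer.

Step 0: ref 5 → FAULT, frames=[5,-,-,-]
Step 1: ref 5 → HIT, frames=[5,-,-,-]
Step 2: ref 5 → HIT, frames=[5,-,-,-]
Step 3: ref 5 → HIT, frames=[5,-,-,-]
Step 4: ref 3 → FAULT, frames=[5,3,-,-]
Step 5: ref 3 → HIT, frames=[5,3,-,-]
Step 6: ref 7 → FAULT, frames=[5,3,7,-]
Step 7: ref 6 → FAULT, frames=[5,3,7,6]
Step 8: ref 3 → HIT, frames=[5,3,7,6]
Step 9: ref 1 → FAULT (evict 5), frames=[1,3,7,6]
Step 10: ref 2 → FAULT (evict 3), frames=[1,2,7,6]
Step 11: ref 1 → HIT, frames=[1,2,7,6]
Total faults: 6

Answer: 6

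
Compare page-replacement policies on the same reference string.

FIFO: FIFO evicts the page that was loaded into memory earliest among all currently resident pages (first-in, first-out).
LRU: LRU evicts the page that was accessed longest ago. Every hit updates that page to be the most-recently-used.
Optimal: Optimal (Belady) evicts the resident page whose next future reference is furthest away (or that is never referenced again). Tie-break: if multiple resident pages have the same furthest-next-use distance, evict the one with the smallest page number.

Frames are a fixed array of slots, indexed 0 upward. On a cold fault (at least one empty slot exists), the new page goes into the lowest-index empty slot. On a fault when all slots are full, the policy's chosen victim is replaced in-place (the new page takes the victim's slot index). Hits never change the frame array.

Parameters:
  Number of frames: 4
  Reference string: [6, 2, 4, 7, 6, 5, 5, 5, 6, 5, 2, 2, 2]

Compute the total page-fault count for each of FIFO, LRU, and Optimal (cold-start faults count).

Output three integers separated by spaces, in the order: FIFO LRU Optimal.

--- FIFO ---
  step 0: ref 6 -> FAULT, frames=[6,-,-,-] (faults so far: 1)
  step 1: ref 2 -> FAULT, frames=[6,2,-,-] (faults so far: 2)
  step 2: ref 4 -> FAULT, frames=[6,2,4,-] (faults so far: 3)
  step 3: ref 7 -> FAULT, frames=[6,2,4,7] (faults so far: 4)
  step 4: ref 6 -> HIT, frames=[6,2,4,7] (faults so far: 4)
  step 5: ref 5 -> FAULT, evict 6, frames=[5,2,4,7] (faults so far: 5)
  step 6: ref 5 -> HIT, frames=[5,2,4,7] (faults so far: 5)
  step 7: ref 5 -> HIT, frames=[5,2,4,7] (faults so far: 5)
  step 8: ref 6 -> FAULT, evict 2, frames=[5,6,4,7] (faults so far: 6)
  step 9: ref 5 -> HIT, frames=[5,6,4,7] (faults so far: 6)
  step 10: ref 2 -> FAULT, evict 4, frames=[5,6,2,7] (faults so far: 7)
  step 11: ref 2 -> HIT, frames=[5,6,2,7] (faults so far: 7)
  step 12: ref 2 -> HIT, frames=[5,6,2,7] (faults so far: 7)
  FIFO total faults: 7
--- LRU ---
  step 0: ref 6 -> FAULT, frames=[6,-,-,-] (faults so far: 1)
  step 1: ref 2 -> FAULT, frames=[6,2,-,-] (faults so far: 2)
  step 2: ref 4 -> FAULT, frames=[6,2,4,-] (faults so far: 3)
  step 3: ref 7 -> FAULT, frames=[6,2,4,7] (faults so far: 4)
  step 4: ref 6 -> HIT, frames=[6,2,4,7] (faults so far: 4)
  step 5: ref 5 -> FAULT, evict 2, frames=[6,5,4,7] (faults so far: 5)
  step 6: ref 5 -> HIT, frames=[6,5,4,7] (faults so far: 5)
  step 7: ref 5 -> HIT, frames=[6,5,4,7] (faults so far: 5)
  step 8: ref 6 -> HIT, frames=[6,5,4,7] (faults so far: 5)
  step 9: ref 5 -> HIT, frames=[6,5,4,7] (faults so far: 5)
  step 10: ref 2 -> FAULT, evict 4, frames=[6,5,2,7] (faults so far: 6)
  step 11: ref 2 -> HIT, frames=[6,5,2,7] (faults so far: 6)
  step 12: ref 2 -> HIT, frames=[6,5,2,7] (faults so far: 6)
  LRU total faults: 6
--- Optimal ---
  step 0: ref 6 -> FAULT, frames=[6,-,-,-] (faults so far: 1)
  step 1: ref 2 -> FAULT, frames=[6,2,-,-] (faults so far: 2)
  step 2: ref 4 -> FAULT, frames=[6,2,4,-] (faults so far: 3)
  step 3: ref 7 -> FAULT, frames=[6,2,4,7] (faults so far: 4)
  step 4: ref 6 -> HIT, frames=[6,2,4,7] (faults so far: 4)
  step 5: ref 5 -> FAULT, evict 4, frames=[6,2,5,7] (faults so far: 5)
  step 6: ref 5 -> HIT, frames=[6,2,5,7] (faults so far: 5)
  step 7: ref 5 -> HIT, frames=[6,2,5,7] (faults so far: 5)
  step 8: ref 6 -> HIT, frames=[6,2,5,7] (faults so far: 5)
  step 9: ref 5 -> HIT, frames=[6,2,5,7] (faults so far: 5)
  step 10: ref 2 -> HIT, frames=[6,2,5,7] (faults so far: 5)
  step 11: ref 2 -> HIT, frames=[6,2,5,7] (faults so far: 5)
  step 12: ref 2 -> HIT, frames=[6,2,5,7] (faults so far: 5)
  Optimal total faults: 5

Answer: 7 6 5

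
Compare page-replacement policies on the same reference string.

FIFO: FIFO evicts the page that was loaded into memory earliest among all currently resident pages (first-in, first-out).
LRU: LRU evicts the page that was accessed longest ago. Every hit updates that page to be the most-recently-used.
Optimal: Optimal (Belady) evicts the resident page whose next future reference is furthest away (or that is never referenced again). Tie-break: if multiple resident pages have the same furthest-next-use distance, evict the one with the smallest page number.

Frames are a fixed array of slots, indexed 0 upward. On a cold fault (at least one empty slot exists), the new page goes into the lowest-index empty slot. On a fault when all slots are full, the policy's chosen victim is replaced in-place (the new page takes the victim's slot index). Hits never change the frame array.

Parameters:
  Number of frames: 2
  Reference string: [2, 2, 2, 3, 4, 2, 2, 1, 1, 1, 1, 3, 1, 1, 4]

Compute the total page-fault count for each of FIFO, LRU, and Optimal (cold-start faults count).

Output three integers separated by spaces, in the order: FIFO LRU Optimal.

Answer: 7 7 6

Derivation:
--- FIFO ---
  step 0: ref 2 -> FAULT, frames=[2,-] (faults so far: 1)
  step 1: ref 2 -> HIT, frames=[2,-] (faults so far: 1)
  step 2: ref 2 -> HIT, frames=[2,-] (faults so far: 1)
  step 3: ref 3 -> FAULT, frames=[2,3] (faults so far: 2)
  step 4: ref 4 -> FAULT, evict 2, frames=[4,3] (faults so far: 3)
  step 5: ref 2 -> FAULT, evict 3, frames=[4,2] (faults so far: 4)
  step 6: ref 2 -> HIT, frames=[4,2] (faults so far: 4)
  step 7: ref 1 -> FAULT, evict 4, frames=[1,2] (faults so far: 5)
  step 8: ref 1 -> HIT, frames=[1,2] (faults so far: 5)
  step 9: ref 1 -> HIT, frames=[1,2] (faults so far: 5)
  step 10: ref 1 -> HIT, frames=[1,2] (faults so far: 5)
  step 11: ref 3 -> FAULT, evict 2, frames=[1,3] (faults so far: 6)
  step 12: ref 1 -> HIT, frames=[1,3] (faults so far: 6)
  step 13: ref 1 -> HIT, frames=[1,3] (faults so far: 6)
  step 14: ref 4 -> FAULT, evict 1, frames=[4,3] (faults so far: 7)
  FIFO total faults: 7
--- LRU ---
  step 0: ref 2 -> FAULT, frames=[2,-] (faults so far: 1)
  step 1: ref 2 -> HIT, frames=[2,-] (faults so far: 1)
  step 2: ref 2 -> HIT, frames=[2,-] (faults so far: 1)
  step 3: ref 3 -> FAULT, frames=[2,3] (faults so far: 2)
  step 4: ref 4 -> FAULT, evict 2, frames=[4,3] (faults so far: 3)
  step 5: ref 2 -> FAULT, evict 3, frames=[4,2] (faults so far: 4)
  step 6: ref 2 -> HIT, frames=[4,2] (faults so far: 4)
  step 7: ref 1 -> FAULT, evict 4, frames=[1,2] (faults so far: 5)
  step 8: ref 1 -> HIT, frames=[1,2] (faults so far: 5)
  step 9: ref 1 -> HIT, frames=[1,2] (faults so far: 5)
  step 10: ref 1 -> HIT, frames=[1,2] (faults so far: 5)
  step 11: ref 3 -> FAULT, evict 2, frames=[1,3] (faults so far: 6)
  step 12: ref 1 -> HIT, frames=[1,3] (faults so far: 6)
  step 13: ref 1 -> HIT, frames=[1,3] (faults so far: 6)
  step 14: ref 4 -> FAULT, evict 3, frames=[1,4] (faults so far: 7)
  LRU total faults: 7
--- Optimal ---
  step 0: ref 2 -> FAULT, frames=[2,-] (faults so far: 1)
  step 1: ref 2 -> HIT, frames=[2,-] (faults so far: 1)
  step 2: ref 2 -> HIT, frames=[2,-] (faults so far: 1)
  step 3: ref 3 -> FAULT, frames=[2,3] (faults so far: 2)
  step 4: ref 4 -> FAULT, evict 3, frames=[2,4] (faults so far: 3)
  step 5: ref 2 -> HIT, frames=[2,4] (faults so far: 3)
  step 6: ref 2 -> HIT, frames=[2,4] (faults so far: 3)
  step 7: ref 1 -> FAULT, evict 2, frames=[1,4] (faults so far: 4)
  step 8: ref 1 -> HIT, frames=[1,4] (faults so far: 4)
  step 9: ref 1 -> HIT, frames=[1,4] (faults so far: 4)
  step 10: ref 1 -> HIT, frames=[1,4] (faults so far: 4)
  step 11: ref 3 -> FAULT, evict 4, frames=[1,3] (faults so far: 5)
  step 12: ref 1 -> HIT, frames=[1,3] (faults so far: 5)
  step 13: ref 1 -> HIT, frames=[1,3] (faults so far: 5)
  step 14: ref 4 -> FAULT, evict 1, frames=[4,3] (faults so far: 6)
  Optimal total faults: 6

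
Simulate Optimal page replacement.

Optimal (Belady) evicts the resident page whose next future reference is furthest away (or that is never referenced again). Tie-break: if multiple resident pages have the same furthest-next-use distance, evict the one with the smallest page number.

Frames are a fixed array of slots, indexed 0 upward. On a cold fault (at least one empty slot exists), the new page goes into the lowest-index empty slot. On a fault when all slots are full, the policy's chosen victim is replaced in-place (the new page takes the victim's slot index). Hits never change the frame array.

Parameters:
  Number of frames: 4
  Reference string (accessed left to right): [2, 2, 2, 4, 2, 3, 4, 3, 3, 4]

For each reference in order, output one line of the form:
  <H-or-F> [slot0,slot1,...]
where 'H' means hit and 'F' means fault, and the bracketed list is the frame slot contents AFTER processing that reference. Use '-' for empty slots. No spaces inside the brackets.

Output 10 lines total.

F [2,-,-,-]
H [2,-,-,-]
H [2,-,-,-]
F [2,4,-,-]
H [2,4,-,-]
F [2,4,3,-]
H [2,4,3,-]
H [2,4,3,-]
H [2,4,3,-]
H [2,4,3,-]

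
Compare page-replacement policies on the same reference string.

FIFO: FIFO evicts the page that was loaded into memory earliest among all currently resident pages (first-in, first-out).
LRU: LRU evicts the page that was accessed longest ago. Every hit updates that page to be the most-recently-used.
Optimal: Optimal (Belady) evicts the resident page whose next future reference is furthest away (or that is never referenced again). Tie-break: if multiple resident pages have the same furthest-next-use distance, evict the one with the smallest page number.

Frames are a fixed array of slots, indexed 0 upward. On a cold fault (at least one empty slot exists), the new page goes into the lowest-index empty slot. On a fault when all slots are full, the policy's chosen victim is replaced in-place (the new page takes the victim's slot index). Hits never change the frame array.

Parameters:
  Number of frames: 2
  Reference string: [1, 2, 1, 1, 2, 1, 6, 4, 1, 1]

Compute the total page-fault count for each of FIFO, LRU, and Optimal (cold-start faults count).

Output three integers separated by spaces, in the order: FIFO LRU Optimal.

Answer: 5 5 4

Derivation:
--- FIFO ---
  step 0: ref 1 -> FAULT, frames=[1,-] (faults so far: 1)
  step 1: ref 2 -> FAULT, frames=[1,2] (faults so far: 2)
  step 2: ref 1 -> HIT, frames=[1,2] (faults so far: 2)
  step 3: ref 1 -> HIT, frames=[1,2] (faults so far: 2)
  step 4: ref 2 -> HIT, frames=[1,2] (faults so far: 2)
  step 5: ref 1 -> HIT, frames=[1,2] (faults so far: 2)
  step 6: ref 6 -> FAULT, evict 1, frames=[6,2] (faults so far: 3)
  step 7: ref 4 -> FAULT, evict 2, frames=[6,4] (faults so far: 4)
  step 8: ref 1 -> FAULT, evict 6, frames=[1,4] (faults so far: 5)
  step 9: ref 1 -> HIT, frames=[1,4] (faults so far: 5)
  FIFO total faults: 5
--- LRU ---
  step 0: ref 1 -> FAULT, frames=[1,-] (faults so far: 1)
  step 1: ref 2 -> FAULT, frames=[1,2] (faults so far: 2)
  step 2: ref 1 -> HIT, frames=[1,2] (faults so far: 2)
  step 3: ref 1 -> HIT, frames=[1,2] (faults so far: 2)
  step 4: ref 2 -> HIT, frames=[1,2] (faults so far: 2)
  step 5: ref 1 -> HIT, frames=[1,2] (faults so far: 2)
  step 6: ref 6 -> FAULT, evict 2, frames=[1,6] (faults so far: 3)
  step 7: ref 4 -> FAULT, evict 1, frames=[4,6] (faults so far: 4)
  step 8: ref 1 -> FAULT, evict 6, frames=[4,1] (faults so far: 5)
  step 9: ref 1 -> HIT, frames=[4,1] (faults so far: 5)
  LRU total faults: 5
--- Optimal ---
  step 0: ref 1 -> FAULT, frames=[1,-] (faults so far: 1)
  step 1: ref 2 -> FAULT, frames=[1,2] (faults so far: 2)
  step 2: ref 1 -> HIT, frames=[1,2] (faults so far: 2)
  step 3: ref 1 -> HIT, frames=[1,2] (faults so far: 2)
  step 4: ref 2 -> HIT, frames=[1,2] (faults so far: 2)
  step 5: ref 1 -> HIT, frames=[1,2] (faults so far: 2)
  step 6: ref 6 -> FAULT, evict 2, frames=[1,6] (faults so far: 3)
  step 7: ref 4 -> FAULT, evict 6, frames=[1,4] (faults so far: 4)
  step 8: ref 1 -> HIT, frames=[1,4] (faults so far: 4)
  step 9: ref 1 -> HIT, frames=[1,4] (faults so far: 4)
  Optimal total faults: 4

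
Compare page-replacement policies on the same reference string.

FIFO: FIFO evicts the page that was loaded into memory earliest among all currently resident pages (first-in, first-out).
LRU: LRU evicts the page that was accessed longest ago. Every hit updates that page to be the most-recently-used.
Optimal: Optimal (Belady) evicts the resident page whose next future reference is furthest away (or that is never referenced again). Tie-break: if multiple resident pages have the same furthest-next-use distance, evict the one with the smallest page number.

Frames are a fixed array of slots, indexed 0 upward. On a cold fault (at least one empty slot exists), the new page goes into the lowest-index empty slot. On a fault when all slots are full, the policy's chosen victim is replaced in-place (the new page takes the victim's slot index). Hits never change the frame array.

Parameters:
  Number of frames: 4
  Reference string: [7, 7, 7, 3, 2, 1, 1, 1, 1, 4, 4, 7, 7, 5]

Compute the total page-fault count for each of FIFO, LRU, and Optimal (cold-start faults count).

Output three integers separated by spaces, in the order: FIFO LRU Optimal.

Answer: 7 7 6

Derivation:
--- FIFO ---
  step 0: ref 7 -> FAULT, frames=[7,-,-,-] (faults so far: 1)
  step 1: ref 7 -> HIT, frames=[7,-,-,-] (faults so far: 1)
  step 2: ref 7 -> HIT, frames=[7,-,-,-] (faults so far: 1)
  step 3: ref 3 -> FAULT, frames=[7,3,-,-] (faults so far: 2)
  step 4: ref 2 -> FAULT, frames=[7,3,2,-] (faults so far: 3)
  step 5: ref 1 -> FAULT, frames=[7,3,2,1] (faults so far: 4)
  step 6: ref 1 -> HIT, frames=[7,3,2,1] (faults so far: 4)
  step 7: ref 1 -> HIT, frames=[7,3,2,1] (faults so far: 4)
  step 8: ref 1 -> HIT, frames=[7,3,2,1] (faults so far: 4)
  step 9: ref 4 -> FAULT, evict 7, frames=[4,3,2,1] (faults so far: 5)
  step 10: ref 4 -> HIT, frames=[4,3,2,1] (faults so far: 5)
  step 11: ref 7 -> FAULT, evict 3, frames=[4,7,2,1] (faults so far: 6)
  step 12: ref 7 -> HIT, frames=[4,7,2,1] (faults so far: 6)
  step 13: ref 5 -> FAULT, evict 2, frames=[4,7,5,1] (faults so far: 7)
  FIFO total faults: 7
--- LRU ---
  step 0: ref 7 -> FAULT, frames=[7,-,-,-] (faults so far: 1)
  step 1: ref 7 -> HIT, frames=[7,-,-,-] (faults so far: 1)
  step 2: ref 7 -> HIT, frames=[7,-,-,-] (faults so far: 1)
  step 3: ref 3 -> FAULT, frames=[7,3,-,-] (faults so far: 2)
  step 4: ref 2 -> FAULT, frames=[7,3,2,-] (faults so far: 3)
  step 5: ref 1 -> FAULT, frames=[7,3,2,1] (faults so far: 4)
  step 6: ref 1 -> HIT, frames=[7,3,2,1] (faults so far: 4)
  step 7: ref 1 -> HIT, frames=[7,3,2,1] (faults so far: 4)
  step 8: ref 1 -> HIT, frames=[7,3,2,1] (faults so far: 4)
  step 9: ref 4 -> FAULT, evict 7, frames=[4,3,2,1] (faults so far: 5)
  step 10: ref 4 -> HIT, frames=[4,3,2,1] (faults so far: 5)
  step 11: ref 7 -> FAULT, evict 3, frames=[4,7,2,1] (faults so far: 6)
  step 12: ref 7 -> HIT, frames=[4,7,2,1] (faults so far: 6)
  step 13: ref 5 -> FAULT, evict 2, frames=[4,7,5,1] (faults so far: 7)
  LRU total faults: 7
--- Optimal ---
  step 0: ref 7 -> FAULT, frames=[7,-,-,-] (faults so far: 1)
  step 1: ref 7 -> HIT, frames=[7,-,-,-] (faults so far: 1)
  step 2: ref 7 -> HIT, frames=[7,-,-,-] (faults so far: 1)
  step 3: ref 3 -> FAULT, frames=[7,3,-,-] (faults so far: 2)
  step 4: ref 2 -> FAULT, frames=[7,3,2,-] (faults so far: 3)
  step 5: ref 1 -> FAULT, frames=[7,3,2,1] (faults so far: 4)
  step 6: ref 1 -> HIT, frames=[7,3,2,1] (faults so far: 4)
  step 7: ref 1 -> HIT, frames=[7,3,2,1] (faults so far: 4)
  step 8: ref 1 -> HIT, frames=[7,3,2,1] (faults so far: 4)
  step 9: ref 4 -> FAULT, evict 1, frames=[7,3,2,4] (faults so far: 5)
  step 10: ref 4 -> HIT, frames=[7,3,2,4] (faults so far: 5)
  step 11: ref 7 -> HIT, frames=[7,3,2,4] (faults so far: 5)
  step 12: ref 7 -> HIT, frames=[7,3,2,4] (faults so far: 5)
  step 13: ref 5 -> FAULT, evict 2, frames=[7,3,5,4] (faults so far: 6)
  Optimal total faults: 6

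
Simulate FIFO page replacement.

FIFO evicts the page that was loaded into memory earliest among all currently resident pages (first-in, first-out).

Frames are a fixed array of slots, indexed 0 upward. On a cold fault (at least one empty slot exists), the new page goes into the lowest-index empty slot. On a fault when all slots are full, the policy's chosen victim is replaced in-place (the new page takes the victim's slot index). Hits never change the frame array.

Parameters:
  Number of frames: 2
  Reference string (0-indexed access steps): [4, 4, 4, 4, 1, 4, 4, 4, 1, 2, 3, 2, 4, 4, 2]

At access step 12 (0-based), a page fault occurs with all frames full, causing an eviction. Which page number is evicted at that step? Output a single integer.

Answer: 2

Derivation:
Step 0: ref 4 -> FAULT, frames=[4,-]
Step 1: ref 4 -> HIT, frames=[4,-]
Step 2: ref 4 -> HIT, frames=[4,-]
Step 3: ref 4 -> HIT, frames=[4,-]
Step 4: ref 1 -> FAULT, frames=[4,1]
Step 5: ref 4 -> HIT, frames=[4,1]
Step 6: ref 4 -> HIT, frames=[4,1]
Step 7: ref 4 -> HIT, frames=[4,1]
Step 8: ref 1 -> HIT, frames=[4,1]
Step 9: ref 2 -> FAULT, evict 4, frames=[2,1]
Step 10: ref 3 -> FAULT, evict 1, frames=[2,3]
Step 11: ref 2 -> HIT, frames=[2,3]
Step 12: ref 4 -> FAULT, evict 2, frames=[4,3]
At step 12: evicted page 2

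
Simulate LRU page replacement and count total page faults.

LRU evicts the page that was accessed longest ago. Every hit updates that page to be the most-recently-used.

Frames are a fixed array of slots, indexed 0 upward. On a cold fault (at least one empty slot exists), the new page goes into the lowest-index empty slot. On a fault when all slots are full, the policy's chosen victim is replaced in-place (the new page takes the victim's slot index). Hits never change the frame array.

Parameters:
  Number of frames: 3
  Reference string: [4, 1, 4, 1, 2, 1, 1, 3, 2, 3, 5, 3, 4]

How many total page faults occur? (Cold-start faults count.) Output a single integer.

Answer: 6

Derivation:
Step 0: ref 4 → FAULT, frames=[4,-,-]
Step 1: ref 1 → FAULT, frames=[4,1,-]
Step 2: ref 4 → HIT, frames=[4,1,-]
Step 3: ref 1 → HIT, frames=[4,1,-]
Step 4: ref 2 → FAULT, frames=[4,1,2]
Step 5: ref 1 → HIT, frames=[4,1,2]
Step 6: ref 1 → HIT, frames=[4,1,2]
Step 7: ref 3 → FAULT (evict 4), frames=[3,1,2]
Step 8: ref 2 → HIT, frames=[3,1,2]
Step 9: ref 3 → HIT, frames=[3,1,2]
Step 10: ref 5 → FAULT (evict 1), frames=[3,5,2]
Step 11: ref 3 → HIT, frames=[3,5,2]
Step 12: ref 4 → FAULT (evict 2), frames=[3,5,4]
Total faults: 6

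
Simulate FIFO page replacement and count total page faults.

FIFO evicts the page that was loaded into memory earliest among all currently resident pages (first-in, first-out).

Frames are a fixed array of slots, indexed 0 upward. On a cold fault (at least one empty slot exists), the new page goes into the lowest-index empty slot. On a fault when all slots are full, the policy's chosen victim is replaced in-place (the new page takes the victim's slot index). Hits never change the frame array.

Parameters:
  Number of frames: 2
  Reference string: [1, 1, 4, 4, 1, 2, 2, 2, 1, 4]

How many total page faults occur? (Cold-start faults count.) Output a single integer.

Answer: 5

Derivation:
Step 0: ref 1 → FAULT, frames=[1,-]
Step 1: ref 1 → HIT, frames=[1,-]
Step 2: ref 4 → FAULT, frames=[1,4]
Step 3: ref 4 → HIT, frames=[1,4]
Step 4: ref 1 → HIT, frames=[1,4]
Step 5: ref 2 → FAULT (evict 1), frames=[2,4]
Step 6: ref 2 → HIT, frames=[2,4]
Step 7: ref 2 → HIT, frames=[2,4]
Step 8: ref 1 → FAULT (evict 4), frames=[2,1]
Step 9: ref 4 → FAULT (evict 2), frames=[4,1]
Total faults: 5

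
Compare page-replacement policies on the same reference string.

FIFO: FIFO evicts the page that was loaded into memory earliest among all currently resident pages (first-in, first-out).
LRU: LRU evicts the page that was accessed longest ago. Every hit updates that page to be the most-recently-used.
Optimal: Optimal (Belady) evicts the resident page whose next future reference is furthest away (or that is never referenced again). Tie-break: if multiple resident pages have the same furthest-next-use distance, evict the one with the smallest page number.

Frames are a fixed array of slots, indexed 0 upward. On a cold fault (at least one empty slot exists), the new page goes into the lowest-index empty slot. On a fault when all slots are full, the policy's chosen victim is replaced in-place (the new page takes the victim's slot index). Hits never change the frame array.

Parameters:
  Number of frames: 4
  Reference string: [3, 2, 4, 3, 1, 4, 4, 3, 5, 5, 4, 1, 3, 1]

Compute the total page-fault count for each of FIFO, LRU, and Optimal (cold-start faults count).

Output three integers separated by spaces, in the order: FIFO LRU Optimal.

--- FIFO ---
  step 0: ref 3 -> FAULT, frames=[3,-,-,-] (faults so far: 1)
  step 1: ref 2 -> FAULT, frames=[3,2,-,-] (faults so far: 2)
  step 2: ref 4 -> FAULT, frames=[3,2,4,-] (faults so far: 3)
  step 3: ref 3 -> HIT, frames=[3,2,4,-] (faults so far: 3)
  step 4: ref 1 -> FAULT, frames=[3,2,4,1] (faults so far: 4)
  step 5: ref 4 -> HIT, frames=[3,2,4,1] (faults so far: 4)
  step 6: ref 4 -> HIT, frames=[3,2,4,1] (faults so far: 4)
  step 7: ref 3 -> HIT, frames=[3,2,4,1] (faults so far: 4)
  step 8: ref 5 -> FAULT, evict 3, frames=[5,2,4,1] (faults so far: 5)
  step 9: ref 5 -> HIT, frames=[5,2,4,1] (faults so far: 5)
  step 10: ref 4 -> HIT, frames=[5,2,4,1] (faults so far: 5)
  step 11: ref 1 -> HIT, frames=[5,2,4,1] (faults so far: 5)
  step 12: ref 3 -> FAULT, evict 2, frames=[5,3,4,1] (faults so far: 6)
  step 13: ref 1 -> HIT, frames=[5,3,4,1] (faults so far: 6)
  FIFO total faults: 6
--- LRU ---
  step 0: ref 3 -> FAULT, frames=[3,-,-,-] (faults so far: 1)
  step 1: ref 2 -> FAULT, frames=[3,2,-,-] (faults so far: 2)
  step 2: ref 4 -> FAULT, frames=[3,2,4,-] (faults so far: 3)
  step 3: ref 3 -> HIT, frames=[3,2,4,-] (faults so far: 3)
  step 4: ref 1 -> FAULT, frames=[3,2,4,1] (faults so far: 4)
  step 5: ref 4 -> HIT, frames=[3,2,4,1] (faults so far: 4)
  step 6: ref 4 -> HIT, frames=[3,2,4,1] (faults so far: 4)
  step 7: ref 3 -> HIT, frames=[3,2,4,1] (faults so far: 4)
  step 8: ref 5 -> FAULT, evict 2, frames=[3,5,4,1] (faults so far: 5)
  step 9: ref 5 -> HIT, frames=[3,5,4,1] (faults so far: 5)
  step 10: ref 4 -> HIT, frames=[3,5,4,1] (faults so far: 5)
  step 11: ref 1 -> HIT, frames=[3,5,4,1] (faults so far: 5)
  step 12: ref 3 -> HIT, frames=[3,5,4,1] (faults so far: 5)
  step 13: ref 1 -> HIT, frames=[3,5,4,1] (faults so far: 5)
  LRU total faults: 5
--- Optimal ---
  step 0: ref 3 -> FAULT, frames=[3,-,-,-] (faults so far: 1)
  step 1: ref 2 -> FAULT, frames=[3,2,-,-] (faults so far: 2)
  step 2: ref 4 -> FAULT, frames=[3,2,4,-] (faults so far: 3)
  step 3: ref 3 -> HIT, frames=[3,2,4,-] (faults so far: 3)
  step 4: ref 1 -> FAULT, frames=[3,2,4,1] (faults so far: 4)
  step 5: ref 4 -> HIT, frames=[3,2,4,1] (faults so far: 4)
  step 6: ref 4 -> HIT, frames=[3,2,4,1] (faults so far: 4)
  step 7: ref 3 -> HIT, frames=[3,2,4,1] (faults so far: 4)
  step 8: ref 5 -> FAULT, evict 2, frames=[3,5,4,1] (faults so far: 5)
  step 9: ref 5 -> HIT, frames=[3,5,4,1] (faults so far: 5)
  step 10: ref 4 -> HIT, frames=[3,5,4,1] (faults so far: 5)
  step 11: ref 1 -> HIT, frames=[3,5,4,1] (faults so far: 5)
  step 12: ref 3 -> HIT, frames=[3,5,4,1] (faults so far: 5)
  step 13: ref 1 -> HIT, frames=[3,5,4,1] (faults so far: 5)
  Optimal total faults: 5

Answer: 6 5 5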